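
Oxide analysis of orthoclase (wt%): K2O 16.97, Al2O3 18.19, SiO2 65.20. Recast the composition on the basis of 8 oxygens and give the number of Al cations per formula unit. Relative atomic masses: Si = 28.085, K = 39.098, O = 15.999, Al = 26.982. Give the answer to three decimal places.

0.989 Al apfu

16.97 wt% K2O ÷ 94.195 g/mol = 0.18016 mol, giving 0.36032 K and 0.18016 O.
18.19 wt% Al2O3 ÷ 101.961 g/mol = 0.17840 mol, giving 0.35680 Al and 0.53520 O.
65.20 wt% SiO2 ÷ 60.083 g/mol = 1.08517 mol, giving 1.08517 Si and 2.17034 O.
Oxygen sums to 2.88570; scaling by 8/2.88570 = 2.77229 puts the formula on 8 O.
Al: 0.35680 × 2.77229 = 0.989 atoms per formula unit.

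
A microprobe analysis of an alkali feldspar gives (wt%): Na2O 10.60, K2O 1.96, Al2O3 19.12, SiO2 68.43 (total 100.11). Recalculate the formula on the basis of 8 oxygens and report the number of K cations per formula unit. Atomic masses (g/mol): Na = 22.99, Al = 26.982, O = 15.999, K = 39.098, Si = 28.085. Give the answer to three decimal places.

0.110 K apfu

10.60 wt% Na2O ÷ 61.979 g/mol = 0.17103 mol, giving 0.34206 Na and 0.17103 O.
1.96 wt% K2O ÷ 94.195 g/mol = 0.02081 mol, giving 0.04162 K and 0.02081 O.
19.12 wt% Al2O3 ÷ 101.961 g/mol = 0.18752 mol, giving 0.37504 Al and 0.56256 O.
68.43 wt% SiO2 ÷ 60.083 g/mol = 1.13892 mol, giving 1.13892 Si and 2.27784 O.
Oxygen sums to 3.03224; scaling by 8/3.03224 = 2.63831 puts the formula on 8 O.
K: 0.04162 × 2.63831 = 0.110 atoms per formula unit.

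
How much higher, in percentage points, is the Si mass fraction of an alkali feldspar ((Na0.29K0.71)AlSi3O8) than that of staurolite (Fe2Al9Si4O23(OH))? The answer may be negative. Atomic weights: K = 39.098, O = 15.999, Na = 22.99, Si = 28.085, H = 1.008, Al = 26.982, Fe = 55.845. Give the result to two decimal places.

17.60 percentage points

First mineral: 84.255 g Si in 273.656 g formula = 30.79 wt% Si.
Second mineral: 112.340 g Si in 851.852 g formula = 13.19 wt% Si.
30.79% − 13.19% gives a difference of 17.60 percentage points.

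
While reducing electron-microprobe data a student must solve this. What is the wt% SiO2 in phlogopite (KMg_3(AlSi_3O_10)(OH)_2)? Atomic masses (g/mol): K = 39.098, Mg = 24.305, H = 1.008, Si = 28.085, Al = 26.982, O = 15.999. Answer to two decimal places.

Molar mass of KMg_3(AlSi_3O_10)(OH)_2 = 1·39.098 + 3·24.305 + 1·26.982 + 3·28.085 + 12·15.999 + 2·1.008 = 417.254 g/mol.
Each formula unit contains 3 Si, equivalent to 3/1 = 3.0000 mol SiO2.
M(SiO2) = 1×28.085 + 2×15.999 = 60.083 g/mol.
Mass of SiO2 per formula unit = 3.0000 × 60.083 = 180.249 g.
SiO2 wt% = 180.249 / 417.254 × 100 = 43.20%.

43.20 wt%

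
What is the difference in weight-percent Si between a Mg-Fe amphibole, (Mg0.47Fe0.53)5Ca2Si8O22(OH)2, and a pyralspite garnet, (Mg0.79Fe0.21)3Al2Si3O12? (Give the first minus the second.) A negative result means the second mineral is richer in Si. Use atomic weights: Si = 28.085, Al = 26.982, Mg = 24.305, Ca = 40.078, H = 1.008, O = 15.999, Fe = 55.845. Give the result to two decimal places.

5.16 percentage points

First mineral: 224.680 g Si in 895.934 g formula = 25.08 wt% Si.
Second mineral: 84.255 g Si in 422.992 g formula = 19.92 wt% Si.
25.08% − 19.92% gives a difference of 5.16 percentage points.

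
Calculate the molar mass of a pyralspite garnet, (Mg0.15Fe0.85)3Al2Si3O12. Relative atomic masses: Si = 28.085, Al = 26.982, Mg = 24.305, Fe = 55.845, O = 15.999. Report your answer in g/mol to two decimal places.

483.55 g/mol

The formula mass is the sum 0.45(24.305) + 2.55(55.845) + 2(26.982) + 3(28.085) + 12(15.999).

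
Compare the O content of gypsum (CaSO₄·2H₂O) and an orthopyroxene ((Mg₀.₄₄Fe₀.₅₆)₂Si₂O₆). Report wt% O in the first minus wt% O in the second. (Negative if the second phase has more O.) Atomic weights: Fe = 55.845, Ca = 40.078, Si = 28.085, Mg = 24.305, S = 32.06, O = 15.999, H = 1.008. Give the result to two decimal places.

M(CaSO₄·2H₂O) = 172.164 g/mol, so wt% O = 95.994/172.164 × 100 = 55.76%.
M((Mg₀.₄₄Fe₀.₅₆)₂Si₂O₆) = 236.099 g/mol, so wt% O = 95.994/236.099 × 100 = 40.66%.
55.76 − 40.66 = 15.10 pp.

15.10 percentage points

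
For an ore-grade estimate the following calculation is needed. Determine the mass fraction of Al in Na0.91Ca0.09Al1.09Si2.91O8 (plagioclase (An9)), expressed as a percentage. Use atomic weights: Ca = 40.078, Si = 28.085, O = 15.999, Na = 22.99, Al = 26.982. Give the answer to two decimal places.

M(Na0.91Ca0.09Al1.09Si2.91O8) = 263.658 g/mol.
Al contributes 1.09 × 26.982 = 29.410 g per mole.
29.410/263.658 = 0.1115 → 11.15%.

11.15 wt%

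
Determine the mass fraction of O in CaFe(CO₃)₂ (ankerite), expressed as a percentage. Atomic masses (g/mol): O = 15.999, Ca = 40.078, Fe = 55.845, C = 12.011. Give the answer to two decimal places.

44.45 wt%

Molar mass of CaFe(CO₃)₂: 1*40.078 + 1*55.845 + 2*12.011 + 6*15.999 = 215.939 g/mol.
Mass of O per formula unit: 6 × 15.999 = 95.994 g.
Weight fraction O = 95.994 / 215.939 = 0.4445.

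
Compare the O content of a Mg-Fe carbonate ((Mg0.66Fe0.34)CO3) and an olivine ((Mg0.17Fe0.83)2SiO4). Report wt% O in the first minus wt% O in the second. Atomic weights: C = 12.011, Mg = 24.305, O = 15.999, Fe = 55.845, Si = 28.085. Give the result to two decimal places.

O in (Mg0.66Fe0.34)CO3: molar mass 95.037 g/mol; 3×15.999 = 47.997 g → 50.50 wt%.
O in (Mg0.17Fe0.83)2SiO4: molar mass 193.047 g/mol; 4×15.999 = 63.996 g → 33.15 wt%.
Difference = 50.50 − 33.15 = 17.35 percentage points.

17.35 percentage points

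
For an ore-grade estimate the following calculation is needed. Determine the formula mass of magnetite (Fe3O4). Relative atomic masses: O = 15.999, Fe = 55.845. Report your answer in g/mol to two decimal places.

231.53 g/mol

Fe: 3 × 55.845 = 167.5350
O: 4 × 15.999 = 63.9960
Summing the contributions gives the formula mass.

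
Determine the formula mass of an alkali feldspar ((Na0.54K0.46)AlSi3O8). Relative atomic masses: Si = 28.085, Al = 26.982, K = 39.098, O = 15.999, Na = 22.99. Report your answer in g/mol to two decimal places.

The formula mass is the sum 0.54×22.99 + 0.46×39.098 + 1×26.982 + 3×28.085 + 8×15.999.

269.63 g/mol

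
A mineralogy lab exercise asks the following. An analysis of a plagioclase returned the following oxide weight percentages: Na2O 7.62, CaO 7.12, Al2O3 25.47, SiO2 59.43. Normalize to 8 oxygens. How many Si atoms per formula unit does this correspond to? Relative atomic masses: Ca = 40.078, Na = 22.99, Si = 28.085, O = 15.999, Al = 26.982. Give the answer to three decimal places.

7.62 wt% Na2O ÷ 61.979 g/mol = 0.12294 mol, giving 0.24588 Na and 0.12294 O.
7.12 wt% CaO ÷ 56.077 g/mol = 0.12697 mol, giving 0.12697 Ca and 0.12697 O.
25.47 wt% Al2O3 ÷ 101.961 g/mol = 0.24980 mol, giving 0.49960 Al and 0.74940 O.
59.43 wt% SiO2 ÷ 60.083 g/mol = 0.98913 mol, giving 0.98913 Si and 1.97826 O.
Oxygen sums to 2.97757; scaling by 8/2.97757 = 2.68675 puts the formula on 8 O.
Si: 0.98913 × 2.68675 = 2.658 atoms per formula unit.

2.658 Si apfu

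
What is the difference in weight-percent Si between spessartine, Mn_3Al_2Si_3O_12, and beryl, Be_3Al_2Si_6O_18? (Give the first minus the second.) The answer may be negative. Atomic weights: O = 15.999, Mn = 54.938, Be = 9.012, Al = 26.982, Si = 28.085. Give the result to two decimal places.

-14.33 percentage points

M(Mn_3Al_2Si_3O_12) = 495.021 g/mol, so wt% Si = 84.255/495.021 × 100 = 17.02%.
M(Be_3Al_2Si_6O_18) = 537.492 g/mol, so wt% Si = 168.510/537.492 × 100 = 31.35%.
17.02 − 31.35 = -14.33 pp.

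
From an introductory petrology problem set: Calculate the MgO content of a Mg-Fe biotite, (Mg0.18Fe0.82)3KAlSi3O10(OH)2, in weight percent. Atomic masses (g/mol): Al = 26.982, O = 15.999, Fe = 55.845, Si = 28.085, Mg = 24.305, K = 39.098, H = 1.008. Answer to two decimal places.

Formula mass = 494.842 g/mol.
0.54 Mg → 0.5400 mol MgO per formula unit; M(MgO) = 40.304, so MgO mass = 21.764 g.
21.764/494.842 × 100 = 4.40 wt%.

4.40 wt%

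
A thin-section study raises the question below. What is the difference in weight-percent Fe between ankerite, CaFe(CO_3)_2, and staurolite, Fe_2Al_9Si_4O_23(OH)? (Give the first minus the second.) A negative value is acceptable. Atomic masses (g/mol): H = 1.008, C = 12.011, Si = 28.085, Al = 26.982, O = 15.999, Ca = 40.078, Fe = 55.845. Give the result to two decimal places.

12.75 percentage points

M(CaFe(CO_3)_2) = 215.939 g/mol, so wt% Fe = 55.845/215.939 × 100 = 25.86%.
M(Fe_2Al_9Si_4O_23(OH)) = 851.852 g/mol, so wt% Fe = 111.690/851.852 × 100 = 13.11%.
25.86 − 13.11 = 12.75 pp.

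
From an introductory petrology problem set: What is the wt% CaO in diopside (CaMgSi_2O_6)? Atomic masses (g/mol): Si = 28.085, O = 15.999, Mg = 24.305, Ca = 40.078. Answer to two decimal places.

M(CaMgSi_2O_6) = 216.547 g/mol; M(CaO) = 56.077 g/mol.
Moles CaO per formula unit = 1 Ca ÷ 1 = 1.0000.
CaO fraction = (1.0000 × 56.077) / 216.547 = 56.077/216.547 = 0.2590.

25.90 wt%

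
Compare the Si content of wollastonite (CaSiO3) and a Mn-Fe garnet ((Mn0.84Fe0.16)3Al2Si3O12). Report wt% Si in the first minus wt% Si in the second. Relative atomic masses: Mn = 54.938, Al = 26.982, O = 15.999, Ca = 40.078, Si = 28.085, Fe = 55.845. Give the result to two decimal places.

M(CaSiO3) = 116.160 g/mol, so wt% Si = 28.085/116.160 × 100 = 24.18%.
M((Mn0.84Fe0.16)3Al2Si3O12) = 495.456 g/mol, so wt% Si = 84.255/495.456 × 100 = 17.01%.
24.18 − 17.01 = 7.17 pp.

7.17 percentage points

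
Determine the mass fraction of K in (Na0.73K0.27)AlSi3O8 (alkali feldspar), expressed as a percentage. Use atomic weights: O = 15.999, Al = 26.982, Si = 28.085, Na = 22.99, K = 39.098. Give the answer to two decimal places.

M((Na0.73K0.27)AlSi3O8) = 266.568 g/mol.
K contributes 0.27 × 39.098 = 10.556 g per mole.
10.556/266.568 = 0.0396 → 3.96%.

3.96 mass %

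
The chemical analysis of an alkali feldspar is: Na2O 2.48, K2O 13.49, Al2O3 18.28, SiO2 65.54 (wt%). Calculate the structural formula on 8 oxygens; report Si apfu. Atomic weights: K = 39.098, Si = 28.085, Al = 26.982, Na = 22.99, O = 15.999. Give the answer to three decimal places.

Na2O: 2.48/61.979 = 0.04001 mol → 0.08002 mol Na, 0.04001 mol O.
K2O: 13.49/94.195 = 0.14321 mol → 0.28642 mol K, 0.14321 mol O.
Al2O3: 18.28/101.961 = 0.17928 mol → 0.35856 mol Al, 0.53784 mol O.
SiO2: 65.54/60.083 = 1.09082 mol → 1.09082 mol Si, 2.18164 mol O.
Total oxygen = 2.90270 mol. Normalization factor = 8/2.90270 = 2.75605.
Si per 8 O = 1.09082 × 2.75605 = 3.006.

3.006 Si apfu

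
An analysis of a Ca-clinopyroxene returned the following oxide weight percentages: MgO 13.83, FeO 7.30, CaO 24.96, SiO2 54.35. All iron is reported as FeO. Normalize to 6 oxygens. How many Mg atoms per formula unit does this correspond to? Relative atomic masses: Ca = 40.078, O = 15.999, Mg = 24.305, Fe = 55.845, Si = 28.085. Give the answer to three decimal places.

MgO (M=40.304): mol = 0.34314; Mg = 0.34314, O = 0.34314.
FeO (M=71.844): mol = 0.10161; Fe = 0.10161, O = 0.10161.
CaO (M=56.077): mol = 0.44510; Ca = 0.44510, O = 0.44510.
SiO2 (M=60.083): mol = 0.90458; Si = 0.90458, O = 1.80916.
ΣO = 2.69901; factor = 6/ΣO = 2.22304.
Mg apfu = 0.34314 × 2.22304 = 0.763.

0.763 Mg apfu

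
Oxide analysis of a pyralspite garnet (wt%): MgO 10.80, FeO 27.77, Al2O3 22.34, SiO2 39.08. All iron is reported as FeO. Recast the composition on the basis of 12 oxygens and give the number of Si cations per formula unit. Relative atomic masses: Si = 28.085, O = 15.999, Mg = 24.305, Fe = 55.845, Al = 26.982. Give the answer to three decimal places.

MgO: 10.80/40.304 = 0.26796 mol → 0.26796 mol Mg, 0.26796 mol O.
FeO: 27.77/71.844 = 0.38653 mol → 0.38653 mol Fe, 0.38653 mol O.
Al2O3: 22.34/101.961 = 0.21910 mol → 0.43820 mol Al, 0.65730 mol O.
SiO2: 39.08/60.083 = 0.65043 mol → 0.65043 mol Si, 1.30086 mol O.
Total oxygen = 2.61265 mol. Normalization factor = 12/2.61265 = 4.59304.
Si per 12 O = 0.65043 × 4.59304 = 2.987.

2.987 Si apfu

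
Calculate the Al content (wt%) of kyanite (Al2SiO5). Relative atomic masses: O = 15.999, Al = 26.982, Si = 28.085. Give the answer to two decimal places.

M(Al2SiO5) = 162.044 g/mol.
Al contributes 2 × 26.982 = 53.964 g per mole.
53.964/162.044 = 0.3330 → 33.30%.

33.30 wt%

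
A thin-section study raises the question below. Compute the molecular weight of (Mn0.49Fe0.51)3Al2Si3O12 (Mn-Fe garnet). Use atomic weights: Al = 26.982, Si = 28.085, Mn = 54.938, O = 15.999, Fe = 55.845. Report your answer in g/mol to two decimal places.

The formula mass is the sum 1.47*54.938 + 1.53*55.845 + 2*26.982 + 3*28.085 + 12*15.999.

496.41 g/mol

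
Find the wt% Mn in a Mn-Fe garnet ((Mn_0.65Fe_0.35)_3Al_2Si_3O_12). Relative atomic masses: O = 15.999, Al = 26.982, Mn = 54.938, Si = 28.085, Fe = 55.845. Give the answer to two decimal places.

Molar mass of (Mn_0.65Fe_0.35)_3Al_2Si_3O_12: 1.95×54.938 + 1.05×55.845 + 2×26.982 + 3×28.085 + 12×15.999 = 495.973 g/mol.
Mass of Mn per formula unit: 1.95 × 54.938 = 107.129 g.
Weight fraction Mn = 107.129 / 495.973 = 0.2160.

21.60 mass %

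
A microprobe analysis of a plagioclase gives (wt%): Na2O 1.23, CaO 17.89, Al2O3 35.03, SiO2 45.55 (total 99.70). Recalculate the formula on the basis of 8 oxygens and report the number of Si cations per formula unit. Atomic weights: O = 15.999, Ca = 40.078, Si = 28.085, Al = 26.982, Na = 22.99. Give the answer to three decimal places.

2.102 Si apfu

1.23 wt% Na2O ÷ 61.979 g/mol = 0.01985 mol, giving 0.03970 Na and 0.01985 O.
17.89 wt% CaO ÷ 56.077 g/mol = 0.31903 mol, giving 0.31903 Ca and 0.31903 O.
35.03 wt% Al2O3 ÷ 101.961 g/mol = 0.34356 mol, giving 0.68712 Al and 1.03068 O.
45.55 wt% SiO2 ÷ 60.083 g/mol = 0.75812 mol, giving 0.75812 Si and 1.51624 O.
Oxygen sums to 2.88580; scaling by 8/2.88580 = 2.77219 puts the formula on 8 O.
Si: 0.75812 × 2.77219 = 2.102 atoms per formula unit.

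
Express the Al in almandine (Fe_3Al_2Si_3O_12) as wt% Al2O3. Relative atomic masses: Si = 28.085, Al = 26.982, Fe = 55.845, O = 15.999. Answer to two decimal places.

Molar mass of Fe_3Al_2Si_3O_12 = 3×55.845 + 2×26.982 + 3×28.085 + 12×15.999 = 497.742 g/mol.
Each formula unit contains 2 Al, equivalent to 2/2 = 1.0000 mol Al2O3.
M(Al2O3) = 2×26.982 + 3×15.999 = 101.961 g/mol.
Mass of Al2O3 per formula unit = 1.0000 × 101.961 = 101.961 g.
Al2O3 wt% = 101.961 / 497.742 × 100 = 20.48%.

20.48 wt%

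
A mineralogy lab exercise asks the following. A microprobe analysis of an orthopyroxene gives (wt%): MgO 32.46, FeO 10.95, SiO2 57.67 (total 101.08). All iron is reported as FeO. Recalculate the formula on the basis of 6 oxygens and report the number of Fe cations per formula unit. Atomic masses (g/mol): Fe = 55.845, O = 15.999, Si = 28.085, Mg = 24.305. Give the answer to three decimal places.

MgO: 32.46/40.304 = 0.80538 mol → 0.80538 mol Mg, 0.80538 mol O.
FeO: 10.95/71.844 = 0.15241 mol → 0.15241 mol Fe, 0.15241 mol O.
SiO2: 57.67/60.083 = 0.95984 mol → 0.95984 mol Si, 1.91968 mol O.
Total oxygen = 2.87747 mol. Normalization factor = 6/2.87747 = 2.08517.
Fe per 6 O = 0.15241 × 2.08517 = 0.318.

0.318 Fe apfu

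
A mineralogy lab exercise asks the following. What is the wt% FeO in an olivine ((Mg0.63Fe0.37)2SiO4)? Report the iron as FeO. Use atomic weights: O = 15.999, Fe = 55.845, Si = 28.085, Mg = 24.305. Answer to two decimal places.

32.41 wt%

M((Mg0.63Fe0.37)2SiO4) = 164.031 g/mol; M(FeO) = 71.844 g/mol.
Moles FeO per formula unit = 0.74 Fe ÷ 1 = 0.7400.
FeO fraction = (0.7400 × 71.844) / 164.031 = 53.165/164.031 = 0.3241.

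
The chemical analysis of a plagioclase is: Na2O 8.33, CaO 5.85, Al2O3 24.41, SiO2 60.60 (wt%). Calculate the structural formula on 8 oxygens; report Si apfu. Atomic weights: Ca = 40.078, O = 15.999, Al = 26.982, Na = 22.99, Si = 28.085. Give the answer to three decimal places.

8.33 wt% Na2O ÷ 61.979 g/mol = 0.13440 mol, giving 0.26880 Na and 0.13440 O.
5.85 wt% CaO ÷ 56.077 g/mol = 0.10432 mol, giving 0.10432 Ca and 0.10432 O.
24.41 wt% Al2O3 ÷ 101.961 g/mol = 0.23941 mol, giving 0.47882 Al and 0.71823 O.
60.60 wt% SiO2 ÷ 60.083 g/mol = 1.00860 mol, giving 1.00860 Si and 2.01720 O.
Oxygen sums to 2.97415; scaling by 8/2.97415 = 2.68984 puts the formula on 8 O.
Si: 1.00860 × 2.68984 = 2.713 atoms per formula unit.

2.713 Si apfu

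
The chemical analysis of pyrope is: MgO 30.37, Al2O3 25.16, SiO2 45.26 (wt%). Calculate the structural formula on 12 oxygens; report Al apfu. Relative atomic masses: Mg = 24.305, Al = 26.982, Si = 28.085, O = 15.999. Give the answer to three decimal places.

MgO: 30.37/40.304 = 0.75352 mol → 0.75352 mol Mg, 0.75352 mol O.
Al2O3: 25.16/101.961 = 0.24676 mol → 0.49352 mol Al, 0.74028 mol O.
SiO2: 45.26/60.083 = 0.75329 mol → 0.75329 mol Si, 1.50658 mol O.
Total oxygen = 3.00038 mol. Normalization factor = 12/3.00038 = 3.99949.
Al per 12 O = 0.49352 × 3.99949 = 1.974.

1.974 Al apfu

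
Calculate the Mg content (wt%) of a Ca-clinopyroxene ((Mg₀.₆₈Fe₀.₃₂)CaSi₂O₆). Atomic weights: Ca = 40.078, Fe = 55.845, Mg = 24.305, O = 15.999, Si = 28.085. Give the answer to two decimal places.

M((Mg₀.₆₈Fe₀.₃₂)CaSi₂O₆) = 226.640 g/mol.
Mg contributes 0.68 × 24.305 = 16.527 g per mole.
16.527/226.640 = 0.0729 → 7.29%.

7.29 wt%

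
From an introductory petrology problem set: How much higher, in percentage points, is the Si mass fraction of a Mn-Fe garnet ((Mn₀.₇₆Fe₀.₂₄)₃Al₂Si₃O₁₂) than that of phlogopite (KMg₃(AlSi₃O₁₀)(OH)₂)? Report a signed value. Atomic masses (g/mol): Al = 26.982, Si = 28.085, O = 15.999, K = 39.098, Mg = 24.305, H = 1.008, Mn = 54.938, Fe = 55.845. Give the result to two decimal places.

-3.19 percentage points

Si in (Mn₀.₇₆Fe₀.₂₄)₃Al₂Si₃O₁₂: molar mass 495.674 g/mol; 3×28.085 = 84.255 g → 17.00 wt%.
Si in KMg₃(AlSi₃O₁₀)(OH)₂: molar mass 417.254 g/mol; 3×28.085 = 84.255 g → 20.19 wt%.
Difference = 17.00 − 20.19 = -3.19 percentage points.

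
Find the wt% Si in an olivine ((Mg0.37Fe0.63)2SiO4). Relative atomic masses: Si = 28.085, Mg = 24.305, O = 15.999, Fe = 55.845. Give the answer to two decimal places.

15.57 weight percent

Formula mass = 0.74×24.305 + 1.26×55.845 + 1×28.085 + 4×15.999 = 180.431 g/mol, of which 28.085 g is Si.
So Si makes up 28.085/180.431 = 0.1557 of the mass, i.e. 15.57%.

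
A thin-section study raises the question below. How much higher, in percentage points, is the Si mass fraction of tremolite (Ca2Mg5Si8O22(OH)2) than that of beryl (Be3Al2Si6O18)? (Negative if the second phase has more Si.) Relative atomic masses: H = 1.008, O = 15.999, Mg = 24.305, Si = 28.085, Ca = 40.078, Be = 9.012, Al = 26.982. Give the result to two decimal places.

-3.69 percentage points

M(Ca2Mg5Si8O22(OH)2) = 812.353 g/mol, so wt% Si = 224.680/812.353 × 100 = 27.66%.
M(Be3Al2Si6O18) = 537.492 g/mol, so wt% Si = 168.510/537.492 × 100 = 31.35%.
27.66 − 31.35 = -3.69 pp.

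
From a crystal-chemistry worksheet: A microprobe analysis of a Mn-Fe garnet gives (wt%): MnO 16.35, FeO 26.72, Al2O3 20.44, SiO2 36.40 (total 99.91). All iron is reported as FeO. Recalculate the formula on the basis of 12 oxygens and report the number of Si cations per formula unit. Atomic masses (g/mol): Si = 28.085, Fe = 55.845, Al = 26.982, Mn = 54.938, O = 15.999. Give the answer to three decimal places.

16.35 wt% MnO ÷ 70.937 g/mol = 0.23049 mol, giving 0.23049 Mn and 0.23049 O.
26.72 wt% FeO ÷ 71.844 g/mol = 0.37192 mol, giving 0.37192 Fe and 0.37192 O.
20.44 wt% Al2O3 ÷ 101.961 g/mol = 0.20047 mol, giving 0.40094 Al and 0.60141 O.
36.40 wt% SiO2 ÷ 60.083 g/mol = 0.60583 mol, giving 0.60583 Si and 1.21166 O.
Oxygen sums to 2.41548; scaling by 12/2.41548 = 4.96796 puts the formula on 12 O.
Si: 0.60583 × 4.96796 = 3.010 atoms per formula unit.

3.010 Si apfu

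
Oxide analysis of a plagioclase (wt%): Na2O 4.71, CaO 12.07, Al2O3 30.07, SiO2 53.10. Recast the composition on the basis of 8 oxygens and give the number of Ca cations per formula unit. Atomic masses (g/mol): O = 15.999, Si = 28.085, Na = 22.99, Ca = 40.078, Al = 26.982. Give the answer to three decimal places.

Na2O: 4.71/61.979 = 0.07599 mol → 0.15198 mol Na, 0.07599 mol O.
CaO: 12.07/56.077 = 0.21524 mol → 0.21524 mol Ca, 0.21524 mol O.
Al2O3: 30.07/101.961 = 0.29492 mol → 0.58984 mol Al, 0.88476 mol O.
SiO2: 53.10/60.083 = 0.88378 mol → 0.88378 mol Si, 1.76756 mol O.
Total oxygen = 2.94355 mol. Normalization factor = 8/2.94355 = 2.71781.
Ca per 8 O = 0.21524 × 2.71781 = 0.585.

0.585 Ca apfu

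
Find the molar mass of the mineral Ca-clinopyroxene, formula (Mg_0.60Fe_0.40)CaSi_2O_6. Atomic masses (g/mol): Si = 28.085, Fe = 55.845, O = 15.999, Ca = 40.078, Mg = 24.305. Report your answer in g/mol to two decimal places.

The formula mass is the sum 0.60(24.305) + 0.40(55.845) + 1(40.078) + 2(28.085) + 6(15.999).

229.16 g/mol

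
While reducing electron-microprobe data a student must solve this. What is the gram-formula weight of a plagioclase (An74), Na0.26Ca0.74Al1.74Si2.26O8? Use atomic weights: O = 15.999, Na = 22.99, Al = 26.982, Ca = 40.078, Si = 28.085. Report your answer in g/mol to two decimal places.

The formula mass is the sum 0.26×22.99 + 0.74×40.078 + 1.74×26.982 + 2.26×28.085 + 8×15.999.

274.05 g/mol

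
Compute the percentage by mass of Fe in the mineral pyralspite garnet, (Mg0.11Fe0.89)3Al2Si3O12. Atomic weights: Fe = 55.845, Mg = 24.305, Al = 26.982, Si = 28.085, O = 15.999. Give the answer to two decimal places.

Formula mass = 0.33×24.305 + 2.67×55.845 + 2×26.982 + 3×28.085 + 12×15.999 = 487.334 g/mol, of which 149.106 g is Fe.
So Fe makes up 149.106/487.334 = 0.3060 of the mass, i.e. 30.60%.

30.60 weight percent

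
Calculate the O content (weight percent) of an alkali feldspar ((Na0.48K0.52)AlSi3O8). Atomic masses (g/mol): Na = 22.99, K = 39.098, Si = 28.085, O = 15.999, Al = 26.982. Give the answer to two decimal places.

47.30 weight percent

M((Na0.48K0.52)AlSi3O8) = 270.595 g/mol.
O contributes 8 × 15.999 = 127.992 g per mole.
127.992/270.595 = 0.4730 → 47.30%.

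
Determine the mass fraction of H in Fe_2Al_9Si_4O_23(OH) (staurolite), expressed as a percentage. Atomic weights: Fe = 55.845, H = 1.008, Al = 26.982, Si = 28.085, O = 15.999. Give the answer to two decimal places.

0.12 wt%

Formula mass = 2*55.845 + 9*26.982 + 4*28.085 + 24*15.999 + 1*1.008 = 851.852 g/mol, of which 1.008 g is H.
So H makes up 1.008/851.852 = 0.0012 of the mass, i.e. 0.12%.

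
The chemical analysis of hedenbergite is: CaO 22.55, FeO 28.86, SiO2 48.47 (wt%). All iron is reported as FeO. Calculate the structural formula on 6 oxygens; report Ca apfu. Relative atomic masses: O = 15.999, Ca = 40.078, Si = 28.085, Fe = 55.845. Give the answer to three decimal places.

CaO (M=56.077): mol = 0.40213; Ca = 0.40213, O = 0.40213.
FeO (M=71.844): mol = 0.40170; Fe = 0.40170, O = 0.40170.
SiO2 (M=60.083): mol = 0.80672; Si = 0.80672, O = 1.61344.
ΣO = 2.41727; factor = 6/ΣO = 2.48214.
Ca apfu = 0.40213 × 2.48214 = 0.998.

0.998 Ca apfu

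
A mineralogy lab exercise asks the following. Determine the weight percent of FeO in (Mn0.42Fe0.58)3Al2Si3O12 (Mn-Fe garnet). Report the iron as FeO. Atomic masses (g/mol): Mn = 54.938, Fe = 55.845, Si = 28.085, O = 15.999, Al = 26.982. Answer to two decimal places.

M((Mn0.42Fe0.58)3Al2Si3O12) = 496.599 g/mol; M(FeO) = 71.844 g/mol.
Moles FeO per formula unit = 1.74 Fe ÷ 1 = 1.7400.
FeO fraction = (1.7400 × 71.844) / 496.599 = 125.009/496.599 = 0.2517.

25.17 wt%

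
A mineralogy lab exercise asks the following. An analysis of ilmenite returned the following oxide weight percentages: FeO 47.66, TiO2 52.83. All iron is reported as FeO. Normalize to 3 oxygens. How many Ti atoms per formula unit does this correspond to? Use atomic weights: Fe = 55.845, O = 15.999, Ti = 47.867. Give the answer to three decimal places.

FeO: 47.66/71.844 = 0.66338 mol → 0.66338 mol Fe, 0.66338 mol O.
TiO2: 52.83/79.865 = 0.66149 mol → 0.66149 mol Ti, 1.32298 mol O.
Total oxygen = 1.98636 mol. Normalization factor = 3/1.98636 = 1.51030.
Ti per 3 O = 0.66149 × 1.51030 = 0.999.

0.999 Ti apfu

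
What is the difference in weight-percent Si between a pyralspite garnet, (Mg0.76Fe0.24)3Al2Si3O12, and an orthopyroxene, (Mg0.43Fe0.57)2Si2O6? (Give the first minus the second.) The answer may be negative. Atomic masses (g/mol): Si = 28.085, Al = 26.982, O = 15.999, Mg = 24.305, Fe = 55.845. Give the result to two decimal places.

First mineral: 84.255 g Si in 425.831 g formula = 19.79 wt% Si.
Second mineral: 56.170 g Si in 236.730 g formula = 23.73 wt% Si.
19.79% − 23.73% gives a difference of -3.94 percentage points.

-3.94 percentage points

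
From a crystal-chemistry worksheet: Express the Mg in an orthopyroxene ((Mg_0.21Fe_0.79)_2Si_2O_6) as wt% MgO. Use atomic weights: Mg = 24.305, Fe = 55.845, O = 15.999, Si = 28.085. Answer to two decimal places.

Formula mass = 250.607 g/mol.
0.42 Mg → 0.4200 mol MgO per formula unit; M(MgO) = 40.304, so MgO mass = 16.928 g.
16.928/250.607 × 100 = 6.75 wt%.

6.75 wt%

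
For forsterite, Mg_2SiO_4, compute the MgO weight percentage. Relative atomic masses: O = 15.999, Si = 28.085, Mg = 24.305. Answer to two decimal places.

57.29 wt%

Molar mass of Mg_2SiO_4 = 2×24.305 + 1×28.085 + 4×15.999 = 140.691 g/mol.
Each formula unit contains 2 Mg, equivalent to 2/1 = 2.0000 mol MgO.
M(MgO) = 1×24.305 + 1×15.999 = 40.304 g/mol.
Mass of MgO per formula unit = 2.0000 × 40.304 = 80.608 g.
MgO wt% = 80.608 / 140.691 × 100 = 57.29%.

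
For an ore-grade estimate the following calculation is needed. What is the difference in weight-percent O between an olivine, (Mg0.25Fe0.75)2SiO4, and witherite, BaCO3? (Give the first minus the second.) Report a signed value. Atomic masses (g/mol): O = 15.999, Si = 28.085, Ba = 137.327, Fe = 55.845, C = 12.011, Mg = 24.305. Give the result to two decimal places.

9.72 percentage points

First mineral: 63.996 g O in 188.001 g formula = 34.04 wt% O.
Second mineral: 47.997 g O in 197.335 g formula = 24.32 wt% O.
34.04% − 24.32% gives a difference of 9.72 percentage points.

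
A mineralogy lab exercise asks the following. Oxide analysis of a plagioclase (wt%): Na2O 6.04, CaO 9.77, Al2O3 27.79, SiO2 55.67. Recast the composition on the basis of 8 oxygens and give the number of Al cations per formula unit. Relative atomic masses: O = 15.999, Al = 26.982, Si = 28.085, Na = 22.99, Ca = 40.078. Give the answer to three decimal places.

1.482 Al apfu

6.04 wt% Na2O ÷ 61.979 g/mol = 0.09745 mol, giving 0.19490 Na and 0.09745 O.
9.77 wt% CaO ÷ 56.077 g/mol = 0.17422 mol, giving 0.17422 Ca and 0.17422 O.
27.79 wt% Al2O3 ÷ 101.961 g/mol = 0.27256 mol, giving 0.54512 Al and 0.81768 O.
55.67 wt% SiO2 ÷ 60.083 g/mol = 0.92655 mol, giving 0.92655 Si and 1.85310 O.
Oxygen sums to 2.94245; scaling by 8/2.94245 = 2.71882 puts the formula on 8 O.
Al: 0.54512 × 2.71882 = 1.482 atoms per formula unit.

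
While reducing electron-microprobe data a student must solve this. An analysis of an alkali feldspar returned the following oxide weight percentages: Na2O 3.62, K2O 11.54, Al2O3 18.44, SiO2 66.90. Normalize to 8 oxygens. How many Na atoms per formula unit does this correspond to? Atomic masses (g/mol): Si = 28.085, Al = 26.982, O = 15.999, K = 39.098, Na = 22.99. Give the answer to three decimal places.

0.317 Na apfu

Na2O: 3.62/61.979 = 0.05841 mol → 0.11682 mol Na, 0.05841 mol O.
K2O: 11.54/94.195 = 0.12251 mol → 0.24502 mol K, 0.12251 mol O.
Al2O3: 18.44/101.961 = 0.18085 mol → 0.36170 mol Al, 0.54255 mol O.
SiO2: 66.90/60.083 = 1.11346 mol → 1.11346 mol Si, 2.22692 mol O.
Total oxygen = 2.95039 mol. Normalization factor = 8/2.95039 = 2.71151.
Na per 8 O = 0.11682 × 2.71151 = 0.317.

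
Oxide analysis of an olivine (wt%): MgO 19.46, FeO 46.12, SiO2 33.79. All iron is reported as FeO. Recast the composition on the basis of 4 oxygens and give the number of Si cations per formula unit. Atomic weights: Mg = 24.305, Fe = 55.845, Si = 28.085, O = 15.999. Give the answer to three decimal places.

19.46 wt% MgO ÷ 40.304 g/mol = 0.48283 mol, giving 0.48283 Mg and 0.48283 O.
46.12 wt% FeO ÷ 71.844 g/mol = 0.64195 mol, giving 0.64195 Fe and 0.64195 O.
33.79 wt% SiO2 ÷ 60.083 g/mol = 0.56239 mol, giving 0.56239 Si and 1.12478 O.
Oxygen sums to 2.24956; scaling by 4/2.24956 = 1.77813 puts the formula on 4 O.
Si: 0.56239 × 1.77813 = 1.000 atoms per formula unit.

1.000 Si apfu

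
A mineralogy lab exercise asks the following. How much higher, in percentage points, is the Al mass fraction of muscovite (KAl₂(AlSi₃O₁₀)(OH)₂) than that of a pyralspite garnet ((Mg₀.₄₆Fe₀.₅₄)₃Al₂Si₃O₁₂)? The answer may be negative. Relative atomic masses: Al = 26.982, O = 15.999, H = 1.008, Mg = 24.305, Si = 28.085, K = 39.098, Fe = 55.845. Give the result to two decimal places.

Al in KAl₂(AlSi₃O₁₀)(OH)₂: molar mass 398.303 g/mol; 3×26.982 = 80.946 g → 20.32 wt%.
Al in (Mg₀.₄₆Fe₀.₅₄)₃Al₂Si₃O₁₂: molar mass 454.217 g/mol; 2×26.982 = 53.964 g → 11.88 wt%.
Difference = 20.32 − 11.88 = 8.44 percentage points.

8.44 percentage points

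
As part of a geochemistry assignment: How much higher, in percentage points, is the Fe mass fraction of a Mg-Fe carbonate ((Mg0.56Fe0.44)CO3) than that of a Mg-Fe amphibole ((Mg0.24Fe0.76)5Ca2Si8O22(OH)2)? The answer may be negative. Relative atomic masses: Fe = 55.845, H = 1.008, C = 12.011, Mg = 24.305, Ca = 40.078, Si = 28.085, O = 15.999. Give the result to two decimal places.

Fe in (Mg0.56Fe0.44)CO3: molar mass 98.191 g/mol; 0.44×55.845 = 24.572 g → 25.02 wt%.
Fe in (Mg0.24Fe0.76)5Ca2Si8O22(OH)2: molar mass 932.205 g/mol; 3.80×55.845 = 212.211 g → 22.76 wt%.
Difference = 25.02 − 22.76 = 2.26 percentage points.

2.26 percentage points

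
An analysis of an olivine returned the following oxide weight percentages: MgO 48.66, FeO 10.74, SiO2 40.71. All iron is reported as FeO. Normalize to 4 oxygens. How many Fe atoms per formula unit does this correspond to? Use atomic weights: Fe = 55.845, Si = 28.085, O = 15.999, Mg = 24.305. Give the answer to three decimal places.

48.66 wt% MgO ÷ 40.304 g/mol = 1.20732 mol, giving 1.20732 Mg and 1.20732 O.
10.74 wt% FeO ÷ 71.844 g/mol = 0.14949 mol, giving 0.14949 Fe and 0.14949 O.
40.71 wt% SiO2 ÷ 60.083 g/mol = 0.67756 mol, giving 0.67756 Si and 1.35512 O.
Oxygen sums to 2.71193; scaling by 4/2.71193 = 1.47496 puts the formula on 4 O.
Fe: 0.14949 × 1.47496 = 0.220 atoms per formula unit.

0.220 Fe apfu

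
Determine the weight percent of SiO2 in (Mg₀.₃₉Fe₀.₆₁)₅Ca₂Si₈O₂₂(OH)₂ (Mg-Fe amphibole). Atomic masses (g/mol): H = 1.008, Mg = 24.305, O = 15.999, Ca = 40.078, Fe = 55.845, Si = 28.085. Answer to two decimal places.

52.90 wt%

M((Mg₀.₃₉Fe₀.₆₁)₅Ca₂Si₈O₂₂(OH)₂) = 908.550 g/mol; M(SiO2) = 60.083 g/mol.
Moles SiO2 per formula unit = 8 Si ÷ 1 = 8.0000.
SiO2 fraction = (8.0000 × 60.083) / 908.550 = 480.664/908.550 = 0.5290.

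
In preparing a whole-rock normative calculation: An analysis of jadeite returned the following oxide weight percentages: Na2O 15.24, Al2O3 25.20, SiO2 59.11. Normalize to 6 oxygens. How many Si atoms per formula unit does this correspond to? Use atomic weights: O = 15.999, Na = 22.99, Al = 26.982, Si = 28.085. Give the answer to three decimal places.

Na2O: 15.24/61.979 = 0.24589 mol → 0.49178 mol Na, 0.24589 mol O.
Al2O3: 25.20/101.961 = 0.24715 mol → 0.49430 mol Al, 0.74145 mol O.
SiO2: 59.11/60.083 = 0.98381 mol → 0.98381 mol Si, 1.96762 mol O.
Total oxygen = 2.95496 mol. Normalization factor = 6/2.95496 = 2.03048.
Si per 6 O = 0.98381 × 2.03048 = 1.998.

1.998 Si apfu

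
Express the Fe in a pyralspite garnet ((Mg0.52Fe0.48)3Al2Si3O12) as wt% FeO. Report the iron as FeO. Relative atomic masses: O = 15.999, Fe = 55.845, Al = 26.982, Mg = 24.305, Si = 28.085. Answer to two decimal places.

23.06 wt%

Molar mass of (Mg0.52Fe0.48)3Al2Si3O12 = 1.56·24.305 + 1.44·55.845 + 2·26.982 + 3·28.085 + 12·15.999 = 448.540 g/mol.
Each formula unit contains 1.44 Fe, equivalent to 1.44/1 = 1.4400 mol FeO.
M(FeO) = 1×55.845 + 1×15.999 = 71.844 g/mol.
Mass of FeO per formula unit = 1.4400 × 71.844 = 103.455 g.
FeO wt% = 103.455 / 448.540 × 100 = 23.06%.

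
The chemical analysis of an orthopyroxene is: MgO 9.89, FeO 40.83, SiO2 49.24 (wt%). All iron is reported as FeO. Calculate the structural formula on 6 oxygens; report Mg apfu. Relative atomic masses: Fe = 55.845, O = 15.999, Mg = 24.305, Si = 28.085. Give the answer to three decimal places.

9.89 wt% MgO ÷ 40.304 g/mol = 0.24539 mol, giving 0.24539 Mg and 0.24539 O.
40.83 wt% FeO ÷ 71.844 g/mol = 0.56831 mol, giving 0.56831 Fe and 0.56831 O.
49.24 wt% SiO2 ÷ 60.083 g/mol = 0.81953 mol, giving 0.81953 Si and 1.63906 O.
Oxygen sums to 2.45276; scaling by 6/2.45276 = 2.44622 puts the formula on 6 O.
Mg: 0.24539 × 2.44622 = 0.600 atoms per formula unit.

0.600 Mg apfu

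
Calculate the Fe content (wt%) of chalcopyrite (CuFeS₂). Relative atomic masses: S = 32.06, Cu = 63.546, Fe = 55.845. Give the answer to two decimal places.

Formula mass = 1·63.546 + 1·55.845 + 2·32.06 = 183.511 g/mol, of which 55.845 g is Fe.
So Fe makes up 55.845/183.511 = 0.3043 of the mass, i.e. 30.43%.

30.43 wt%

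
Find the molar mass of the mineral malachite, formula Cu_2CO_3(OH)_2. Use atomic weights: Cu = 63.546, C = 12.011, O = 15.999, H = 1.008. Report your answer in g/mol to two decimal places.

221.11 g/mol

M = 2*63.546 + 1*12.011 + 5*15.999 + 2*1.008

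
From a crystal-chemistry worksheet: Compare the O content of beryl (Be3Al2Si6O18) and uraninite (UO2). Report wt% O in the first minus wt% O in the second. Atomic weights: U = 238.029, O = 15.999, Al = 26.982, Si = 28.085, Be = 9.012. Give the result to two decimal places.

First mineral: 287.982 g O in 537.492 g formula = 53.58 wt% O.
Second mineral: 31.998 g O in 270.027 g formula = 11.85 wt% O.
53.58% − 11.85% gives a difference of 41.73 percentage points.

41.73 percentage points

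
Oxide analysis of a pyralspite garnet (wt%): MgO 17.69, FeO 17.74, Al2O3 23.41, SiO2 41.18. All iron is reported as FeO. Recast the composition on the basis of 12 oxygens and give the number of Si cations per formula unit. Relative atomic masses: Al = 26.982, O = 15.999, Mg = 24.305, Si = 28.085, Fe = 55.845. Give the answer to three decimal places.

MgO (M=40.304): mol = 0.43891; Mg = 0.43891, O = 0.43891.
FeO (M=71.844): mol = 0.24692; Fe = 0.24692, O = 0.24692.
Al2O3 (M=101.961): mol = 0.22960; Al = 0.45920, O = 0.68880.
SiO2 (M=60.083): mol = 0.68539; Si = 0.68539, O = 1.37078.
ΣO = 2.74541; factor = 12/ΣO = 4.37093.
Si apfu = 0.68539 × 4.37093 = 2.996.

2.996 Si apfu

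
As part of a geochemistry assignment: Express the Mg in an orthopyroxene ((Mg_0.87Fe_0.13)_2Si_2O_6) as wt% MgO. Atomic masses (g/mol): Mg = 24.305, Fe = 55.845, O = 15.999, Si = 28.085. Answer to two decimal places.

33.56 wt%

M((Mg_0.87Fe_0.13)_2Si_2O_6) = 208.974 g/mol; M(MgO) = 40.304 g/mol.
Moles MgO per formula unit = 1.74 Mg ÷ 1 = 1.7400.
MgO fraction = (1.7400 × 40.304) / 208.974 = 70.129/208.974 = 0.3356.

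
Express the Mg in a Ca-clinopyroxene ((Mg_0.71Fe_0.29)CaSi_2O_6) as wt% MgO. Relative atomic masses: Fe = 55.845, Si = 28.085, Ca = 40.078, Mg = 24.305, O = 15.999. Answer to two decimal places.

12.68 wt%

M((Mg_0.71Fe_0.29)CaSi_2O_6) = 225.694 g/mol; M(MgO) = 40.304 g/mol.
Moles MgO per formula unit = 0.71 Mg ÷ 1 = 0.7100.
MgO fraction = (0.7100 × 40.304) / 225.694 = 28.616/225.694 = 0.1268.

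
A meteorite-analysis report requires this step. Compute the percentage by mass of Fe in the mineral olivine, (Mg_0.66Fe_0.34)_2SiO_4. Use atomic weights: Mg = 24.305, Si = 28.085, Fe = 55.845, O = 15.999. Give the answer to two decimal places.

23.42 mass %

Molar mass of (Mg_0.66Fe_0.34)_2SiO_4: 1.32·24.305 + 0.68·55.845 + 1·28.085 + 4·15.999 = 162.138 g/mol.
Mass of Fe per formula unit: 0.68 × 55.845 = 37.975 g.
Weight fraction Fe = 37.975 / 162.138 = 0.2342.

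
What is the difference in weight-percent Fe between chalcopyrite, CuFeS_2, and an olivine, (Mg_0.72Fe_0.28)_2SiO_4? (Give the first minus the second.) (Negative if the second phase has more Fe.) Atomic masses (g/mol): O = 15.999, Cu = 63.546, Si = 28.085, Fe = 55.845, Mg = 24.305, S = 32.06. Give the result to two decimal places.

10.68 percentage points

M(CuFeS_2) = 183.511 g/mol, so wt% Fe = 55.845/183.511 × 100 = 30.43%.
M((Mg_0.72Fe_0.28)_2SiO_4) = 158.353 g/mol, so wt% Fe = 31.273/158.353 × 100 = 19.75%.
30.43 − 19.75 = 10.68 pp.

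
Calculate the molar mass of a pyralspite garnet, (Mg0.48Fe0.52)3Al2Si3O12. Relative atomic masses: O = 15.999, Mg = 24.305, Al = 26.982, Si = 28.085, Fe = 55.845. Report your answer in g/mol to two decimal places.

The formula mass is the sum 1.44×24.305 + 1.56×55.845 + 2×26.982 + 3×28.085 + 12×15.999.

452.32 g/mol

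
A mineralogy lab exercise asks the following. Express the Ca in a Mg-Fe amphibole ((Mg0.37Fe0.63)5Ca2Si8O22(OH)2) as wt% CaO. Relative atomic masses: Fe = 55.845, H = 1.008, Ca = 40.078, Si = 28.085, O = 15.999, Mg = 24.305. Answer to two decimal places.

Molar mass of (Mg0.37Fe0.63)5Ca2Si8O22(OH)2 = 1.85×24.305 + 3.15×55.845 + 2×40.078 + 8×28.085 + 24×15.999 + 2×1.008 = 911.704 g/mol.
Each formula unit contains 2 Ca, equivalent to 2/1 = 2.0000 mol CaO.
M(CaO) = 1×40.078 + 1×15.999 = 56.077 g/mol.
Mass of CaO per formula unit = 2.0000 × 56.077 = 112.154 g.
CaO wt% = 112.154 / 911.704 × 100 = 12.30%.

12.30 wt%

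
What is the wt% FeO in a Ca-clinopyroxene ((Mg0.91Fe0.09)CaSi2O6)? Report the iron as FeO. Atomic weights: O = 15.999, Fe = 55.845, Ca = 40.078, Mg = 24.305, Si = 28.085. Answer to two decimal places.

M((Mg0.91Fe0.09)CaSi2O6) = 219.386 g/mol; M(FeO) = 71.844 g/mol.
Moles FeO per formula unit = 0.09 Fe ÷ 1 = 0.0900.
FeO fraction = (0.0900 × 71.844) / 219.386 = 6.466/219.386 = 0.0295.

2.95 wt%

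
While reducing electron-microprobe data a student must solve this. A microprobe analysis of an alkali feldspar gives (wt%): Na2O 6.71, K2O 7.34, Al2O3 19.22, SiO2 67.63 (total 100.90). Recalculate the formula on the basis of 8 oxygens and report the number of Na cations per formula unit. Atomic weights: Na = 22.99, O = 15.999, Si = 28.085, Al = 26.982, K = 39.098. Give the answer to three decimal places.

Na2O (M=61.979): mol = 0.10826; Na = 0.21652, O = 0.10826.
K2O (M=94.195): mol = 0.07792; K = 0.15584, O = 0.07792.
Al2O3 (M=101.961): mol = 0.18850; Al = 0.37700, O = 0.56550.
SiO2 (M=60.083): mol = 1.12561; Si = 1.12561, O = 2.25122.
ΣO = 3.00290; factor = 8/ΣO = 2.66409.
Na apfu = 0.21652 × 2.66409 = 0.577.

0.577 Na apfu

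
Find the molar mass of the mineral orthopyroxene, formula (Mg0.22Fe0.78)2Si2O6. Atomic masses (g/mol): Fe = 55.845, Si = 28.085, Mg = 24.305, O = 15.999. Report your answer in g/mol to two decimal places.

The formula mass is the sum 0.44*24.305 + 1.56*55.845 + 2*28.085 + 6*15.999.

249.98 g/mol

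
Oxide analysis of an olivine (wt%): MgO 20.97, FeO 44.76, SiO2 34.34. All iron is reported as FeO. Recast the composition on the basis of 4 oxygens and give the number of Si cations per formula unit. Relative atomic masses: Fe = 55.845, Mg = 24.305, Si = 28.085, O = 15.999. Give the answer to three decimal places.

MgO (M=40.304): mol = 0.52030; Mg = 0.52030, O = 0.52030.
FeO (M=71.844): mol = 0.62302; Fe = 0.62302, O = 0.62302.
SiO2 (M=60.083): mol = 0.57154; Si = 0.57154, O = 1.14308.
ΣO = 2.28640; factor = 4/ΣO = 1.74948.
Si apfu = 0.57154 × 1.74948 = 1.000.

1.000 Si apfu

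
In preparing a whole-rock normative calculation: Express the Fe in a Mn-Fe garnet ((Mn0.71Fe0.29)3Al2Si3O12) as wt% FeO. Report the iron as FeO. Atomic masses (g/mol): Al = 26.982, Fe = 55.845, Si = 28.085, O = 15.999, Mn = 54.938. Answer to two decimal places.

Formula mass = 495.810 g/mol.
0.87 Fe → 0.8700 mol FeO per formula unit; M(FeO) = 71.844, so FeO mass = 62.504 g.
62.504/495.810 × 100 = 12.61 wt%.

12.61 wt%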